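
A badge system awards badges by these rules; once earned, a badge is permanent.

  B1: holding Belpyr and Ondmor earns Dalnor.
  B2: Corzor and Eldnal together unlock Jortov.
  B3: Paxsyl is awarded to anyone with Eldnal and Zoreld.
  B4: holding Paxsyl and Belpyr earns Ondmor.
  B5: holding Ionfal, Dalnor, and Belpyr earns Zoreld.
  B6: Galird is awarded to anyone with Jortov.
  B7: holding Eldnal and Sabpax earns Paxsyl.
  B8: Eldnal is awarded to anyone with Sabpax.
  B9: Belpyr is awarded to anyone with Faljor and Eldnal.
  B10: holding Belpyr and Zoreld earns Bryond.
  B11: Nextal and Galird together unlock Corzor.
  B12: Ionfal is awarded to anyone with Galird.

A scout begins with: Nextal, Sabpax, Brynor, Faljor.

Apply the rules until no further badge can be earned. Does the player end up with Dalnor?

With Sabpax, Eldnal is earned (B8).
With Eldnal and Sabpax, Paxsyl is earned (B7).
With Faljor and Eldnal, Belpyr is earned (B9).
With Paxsyl and Belpyr, Ondmor is earned (B4).
With Belpyr and Ondmor, Dalnor is earned (B1).

Yes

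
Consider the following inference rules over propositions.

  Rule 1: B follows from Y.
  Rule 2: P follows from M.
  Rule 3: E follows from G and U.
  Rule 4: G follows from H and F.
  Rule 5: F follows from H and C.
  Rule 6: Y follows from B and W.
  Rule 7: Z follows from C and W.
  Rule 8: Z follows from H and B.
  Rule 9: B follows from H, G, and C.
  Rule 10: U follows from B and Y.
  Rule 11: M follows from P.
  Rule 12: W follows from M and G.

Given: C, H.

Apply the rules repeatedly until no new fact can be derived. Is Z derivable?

H and C hold, so F follows (Rule 5).
H and F hold, so G follows (Rule 4).
From H, G, and C, Rule 9 gives B.
From H and B, Rule 8 gives Z.

Yes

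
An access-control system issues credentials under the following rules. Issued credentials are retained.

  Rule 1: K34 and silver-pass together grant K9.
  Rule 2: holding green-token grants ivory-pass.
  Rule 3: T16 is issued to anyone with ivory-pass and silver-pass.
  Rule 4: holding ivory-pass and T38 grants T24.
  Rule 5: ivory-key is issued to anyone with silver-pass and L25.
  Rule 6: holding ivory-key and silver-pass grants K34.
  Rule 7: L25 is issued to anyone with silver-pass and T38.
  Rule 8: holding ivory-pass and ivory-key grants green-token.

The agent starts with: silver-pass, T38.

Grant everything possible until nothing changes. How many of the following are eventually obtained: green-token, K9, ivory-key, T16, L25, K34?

4

Holding silver-pass and T38 grants L25 (Rule 7).
Holding silver-pass and L25 grants ivory-key (Rule 5).
Holding ivory-key and silver-pass grants K34 (Rule 6).
Holding K34 and silver-pass grants K9 (Rule 1).
green-token would need ivory-pass and ivory-key (Rule 8), but ivory-pass is never granted.
K9: reached.
ivory-key: reached.
T16 would need ivory-pass and silver-pass (Rule 3), but ivory-pass is never granted.
L25: reached.
K34: reached.
Reached: K9, ivory-key, L25, and K34 — 4 of the 6.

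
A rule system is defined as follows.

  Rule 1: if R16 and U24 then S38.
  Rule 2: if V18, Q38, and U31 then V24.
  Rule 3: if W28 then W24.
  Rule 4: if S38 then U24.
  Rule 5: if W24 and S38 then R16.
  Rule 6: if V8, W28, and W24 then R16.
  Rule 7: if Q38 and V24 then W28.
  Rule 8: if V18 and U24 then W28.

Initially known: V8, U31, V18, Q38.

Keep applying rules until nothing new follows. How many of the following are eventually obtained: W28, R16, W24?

3

From V18, Q38, and U31, Rule 2 gives V24.
From Q38 and V24, Rule 7 gives W28.
From W28, Rule 3 gives W24.
V8, W28, and W24 hold, so R16 follows (Rule 6).
W28: reached.
R16: reached.
W24: reached.
All 3 are reached.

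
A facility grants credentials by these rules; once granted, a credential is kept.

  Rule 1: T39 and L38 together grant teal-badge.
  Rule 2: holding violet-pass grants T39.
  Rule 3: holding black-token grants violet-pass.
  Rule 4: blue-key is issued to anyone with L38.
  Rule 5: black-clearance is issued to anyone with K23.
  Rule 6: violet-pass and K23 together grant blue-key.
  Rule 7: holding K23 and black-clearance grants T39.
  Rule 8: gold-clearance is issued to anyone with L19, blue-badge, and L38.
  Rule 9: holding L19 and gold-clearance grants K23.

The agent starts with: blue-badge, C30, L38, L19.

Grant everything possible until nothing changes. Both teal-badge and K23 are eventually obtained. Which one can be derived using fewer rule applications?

K23

K23: Holding L19, blue-badge, and L38 grants gold-clearance (Rule 8). Holding L19 and gold-clearance grants K23 (Rule 9). [2 rule applications]
teal-badge: Holding L19, blue-badge, and L38 grants gold-clearance (Rule 8). Holding L19 and gold-clearance grants K23 (Rule 9). Holding K23 grants black-clearance (Rule 5). Holding K23 and black-clearance grants T39 (Rule 7). Holding T39 and L38 grants teal-badge (Rule 1). [5 rule applications]
K23 needs fewer.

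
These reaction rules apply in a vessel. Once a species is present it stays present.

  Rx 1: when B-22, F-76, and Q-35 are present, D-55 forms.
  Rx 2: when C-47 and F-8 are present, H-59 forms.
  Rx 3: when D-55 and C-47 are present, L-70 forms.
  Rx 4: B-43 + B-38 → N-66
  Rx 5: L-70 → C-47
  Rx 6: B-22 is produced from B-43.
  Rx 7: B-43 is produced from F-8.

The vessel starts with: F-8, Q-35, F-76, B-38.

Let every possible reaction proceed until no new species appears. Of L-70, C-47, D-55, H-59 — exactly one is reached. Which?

D-55

F-8 present → B-43 forms (Rx 7).
B-43 present → B-22 forms (Rx 6).
B-22, F-76, and Q-35 present → D-55 forms (Rx 1).
H-59 would need C-47 and F-8 (Rx 2), but C-47 never forms. L-70 would need D-55 and C-47 (Rx 3), but C-47 never forms. C-47 would need L-70 (Rx 5), but L-70 never forms.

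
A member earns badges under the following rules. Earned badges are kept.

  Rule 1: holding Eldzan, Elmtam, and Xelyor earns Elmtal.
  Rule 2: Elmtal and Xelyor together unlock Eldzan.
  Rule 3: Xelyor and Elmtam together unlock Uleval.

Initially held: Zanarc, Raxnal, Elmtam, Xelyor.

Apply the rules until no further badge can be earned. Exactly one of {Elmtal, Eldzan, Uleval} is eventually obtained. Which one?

Uleval

With Xelyor and Elmtam, Uleval is earned (Rule 3).
Eldzan would need Elmtal and Xelyor (Rule 2), but Elmtal is never earned. Elmtal would need Eldzan, Elmtam, and Xelyor (Rule 1), but Eldzan is never earned.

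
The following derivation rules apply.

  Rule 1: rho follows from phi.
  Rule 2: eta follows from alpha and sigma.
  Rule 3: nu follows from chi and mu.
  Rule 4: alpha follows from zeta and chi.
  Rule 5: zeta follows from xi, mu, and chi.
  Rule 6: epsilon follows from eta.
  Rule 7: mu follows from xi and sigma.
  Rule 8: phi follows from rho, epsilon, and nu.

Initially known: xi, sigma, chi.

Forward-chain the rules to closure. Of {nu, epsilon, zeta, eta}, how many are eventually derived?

From xi and sigma, Rule 7 gives mu.
From xi, mu, and chi, Rule 5 gives zeta.
chi and mu hold, so nu follows (Rule 3).
zeta and chi hold, so alpha follows (Rule 4).
alpha and sigma hold, so eta follows (Rule 2).
From eta, Rule 6 gives epsilon.
nu: reached.
epsilon: reached.
zeta: reached.
eta: reached.
All 4 are reached.

4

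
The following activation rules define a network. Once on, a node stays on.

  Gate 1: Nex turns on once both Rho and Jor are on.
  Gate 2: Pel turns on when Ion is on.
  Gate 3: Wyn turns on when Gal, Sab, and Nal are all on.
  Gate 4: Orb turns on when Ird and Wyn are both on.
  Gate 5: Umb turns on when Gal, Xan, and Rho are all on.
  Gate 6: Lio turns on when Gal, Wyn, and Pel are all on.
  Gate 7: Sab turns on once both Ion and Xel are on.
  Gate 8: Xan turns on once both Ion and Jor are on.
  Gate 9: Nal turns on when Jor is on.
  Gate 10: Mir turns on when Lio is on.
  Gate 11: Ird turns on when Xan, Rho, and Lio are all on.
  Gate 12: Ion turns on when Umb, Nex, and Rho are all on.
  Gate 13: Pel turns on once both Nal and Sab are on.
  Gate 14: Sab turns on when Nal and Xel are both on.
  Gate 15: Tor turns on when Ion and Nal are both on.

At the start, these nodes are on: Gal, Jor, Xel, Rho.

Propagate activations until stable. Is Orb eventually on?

No

Orb would need Ird and Wyn (Gate 4), but Ird never turns on.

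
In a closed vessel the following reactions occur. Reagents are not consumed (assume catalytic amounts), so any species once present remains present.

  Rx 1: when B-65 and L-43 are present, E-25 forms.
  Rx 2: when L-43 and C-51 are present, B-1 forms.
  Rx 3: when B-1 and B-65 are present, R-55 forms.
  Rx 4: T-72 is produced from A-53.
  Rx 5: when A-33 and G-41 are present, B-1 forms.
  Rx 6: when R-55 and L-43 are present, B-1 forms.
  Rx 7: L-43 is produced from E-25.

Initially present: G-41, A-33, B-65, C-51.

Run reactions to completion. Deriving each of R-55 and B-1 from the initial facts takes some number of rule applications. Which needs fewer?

B-1

B-1: A-33 and G-41 present → B-1 forms (Rx 5). [1 rule application]
R-55: A-33 and G-41 present → B-1 forms (Rx 5). B-1 and B-65 present → R-55 forms (Rx 3). [2 rule applications]
B-1 needs fewer.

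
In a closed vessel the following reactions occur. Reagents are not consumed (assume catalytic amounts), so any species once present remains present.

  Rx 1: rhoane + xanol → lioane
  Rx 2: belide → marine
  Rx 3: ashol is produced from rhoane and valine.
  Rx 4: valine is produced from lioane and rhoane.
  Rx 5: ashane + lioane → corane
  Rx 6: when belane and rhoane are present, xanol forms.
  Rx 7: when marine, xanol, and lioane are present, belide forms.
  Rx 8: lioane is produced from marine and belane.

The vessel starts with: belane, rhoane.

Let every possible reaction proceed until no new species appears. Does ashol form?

Yes

belane and rhoane present → xanol forms (Rx 6).
rhoane and xanol present → lioane forms (Rx 1).
lioane and rhoane present → valine forms (Rx 4).
rhoane and valine present → ashol forms (Rx 3).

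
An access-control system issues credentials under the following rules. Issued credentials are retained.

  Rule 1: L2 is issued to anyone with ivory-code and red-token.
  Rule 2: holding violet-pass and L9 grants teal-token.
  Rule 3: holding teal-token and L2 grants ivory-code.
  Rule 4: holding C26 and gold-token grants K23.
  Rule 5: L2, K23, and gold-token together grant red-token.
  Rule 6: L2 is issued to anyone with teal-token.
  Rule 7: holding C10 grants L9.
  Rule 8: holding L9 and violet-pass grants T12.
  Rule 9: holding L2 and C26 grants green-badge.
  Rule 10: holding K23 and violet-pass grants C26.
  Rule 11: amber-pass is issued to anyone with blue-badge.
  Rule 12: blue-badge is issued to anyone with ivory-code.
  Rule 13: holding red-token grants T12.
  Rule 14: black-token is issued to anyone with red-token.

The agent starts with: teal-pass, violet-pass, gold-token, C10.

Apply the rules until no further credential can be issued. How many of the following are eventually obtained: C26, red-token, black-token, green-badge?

C26 would need K23 and violet-pass (Rule 10), but K23 is never granted.
red-token would need L2, K23, and gold-token (Rule 5), but K23 is never granted.
black-token would need red-token (Rule 14), but red-token is never granted.
green-badge would need L2 and C26 (Rule 9), but C26 is never granted.
None of the 4 are reached.

0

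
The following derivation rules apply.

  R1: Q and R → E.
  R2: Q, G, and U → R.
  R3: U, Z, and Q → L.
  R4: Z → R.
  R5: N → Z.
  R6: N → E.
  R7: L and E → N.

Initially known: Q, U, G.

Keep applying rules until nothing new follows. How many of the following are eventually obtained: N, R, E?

Q, G, and U hold, so R follows (R2).
From Q and R, R1 gives E.
N would need L and E (R7), but L is never established.
R: reached.
E: reached.
Reached: R and E — 2 of the 3.

2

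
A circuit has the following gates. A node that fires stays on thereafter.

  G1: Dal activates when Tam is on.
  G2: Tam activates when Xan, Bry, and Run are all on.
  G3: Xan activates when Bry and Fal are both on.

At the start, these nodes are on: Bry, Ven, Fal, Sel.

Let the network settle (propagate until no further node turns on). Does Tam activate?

No

Tam would need Xan, Bry, and Run (G2), but Run never turns on.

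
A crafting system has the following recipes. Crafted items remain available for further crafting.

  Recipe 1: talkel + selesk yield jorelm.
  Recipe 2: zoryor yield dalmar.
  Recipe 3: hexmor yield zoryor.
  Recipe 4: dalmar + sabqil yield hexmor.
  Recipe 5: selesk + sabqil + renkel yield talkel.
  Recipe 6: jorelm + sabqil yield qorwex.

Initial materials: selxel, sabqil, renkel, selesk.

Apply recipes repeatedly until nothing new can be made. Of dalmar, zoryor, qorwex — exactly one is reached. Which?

qorwex

selesk + sabqil + renkel → talkel (Recipe 5).
Using Recipe 1, talkel and selesk make jorelm.
Using Recipe 6, jorelm and sabqil make qorwex.
dalmar would need zoryor (Recipe 2), but zoryor is never obtained. zoryor would need hexmor (Recipe 3), but hexmor is never obtained.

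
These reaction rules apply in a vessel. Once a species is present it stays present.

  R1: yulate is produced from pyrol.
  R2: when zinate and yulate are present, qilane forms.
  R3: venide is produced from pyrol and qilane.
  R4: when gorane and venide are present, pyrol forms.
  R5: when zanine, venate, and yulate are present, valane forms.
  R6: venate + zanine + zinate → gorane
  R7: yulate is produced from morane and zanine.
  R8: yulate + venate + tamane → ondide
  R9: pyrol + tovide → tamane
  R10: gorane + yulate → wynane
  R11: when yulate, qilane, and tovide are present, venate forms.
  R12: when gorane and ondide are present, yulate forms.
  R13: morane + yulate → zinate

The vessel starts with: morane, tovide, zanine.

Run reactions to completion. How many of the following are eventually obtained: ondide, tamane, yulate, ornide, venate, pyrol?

2

morane and zanine present → yulate forms (R7).
morane and yulate present → zinate forms (R13).
zinate and yulate present → qilane forms (R2).
yulate, qilane, and tovide present → venate forms (R11).
ondide would need yulate, venate, and tamane (R8), but tamane never forms.
tamane would need pyrol and tovide (R9), but pyrol never forms.
yulate: reached.
No rule produces ornide, and it is not given.
venate: reached.
pyrol would need gorane and venide (R4), but venide never forms.
Reached: yulate and venate — 2 of the 6.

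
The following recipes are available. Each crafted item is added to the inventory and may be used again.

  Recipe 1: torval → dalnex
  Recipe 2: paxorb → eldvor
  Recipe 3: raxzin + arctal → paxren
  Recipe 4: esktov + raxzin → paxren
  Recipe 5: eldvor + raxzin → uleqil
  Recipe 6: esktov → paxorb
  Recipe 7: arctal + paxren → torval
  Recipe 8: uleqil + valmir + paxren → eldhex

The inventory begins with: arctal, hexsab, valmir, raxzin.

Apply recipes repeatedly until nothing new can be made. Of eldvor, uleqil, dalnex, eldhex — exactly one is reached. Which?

raxzin + arctal → paxren (Recipe 3).
arctal + paxren → torval (Recipe 7).
torval → dalnex (Recipe 1).
eldvor would need paxorb (Recipe 2), but paxorb is never obtained. eldhex would need uleqil, valmir, and paxren (Recipe 8), but uleqil is never obtained. uleqil would need eldvor and raxzin (Recipe 5), but eldvor is never obtained.

dalnex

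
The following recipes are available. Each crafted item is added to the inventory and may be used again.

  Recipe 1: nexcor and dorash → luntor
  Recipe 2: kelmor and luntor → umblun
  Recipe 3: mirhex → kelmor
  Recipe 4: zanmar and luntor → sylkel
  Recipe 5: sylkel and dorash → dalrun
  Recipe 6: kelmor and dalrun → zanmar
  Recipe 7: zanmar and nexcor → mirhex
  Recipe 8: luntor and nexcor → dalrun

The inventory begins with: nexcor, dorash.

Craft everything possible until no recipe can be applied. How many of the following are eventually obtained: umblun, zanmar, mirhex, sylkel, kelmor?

0

umblun would need kelmor and luntor (Recipe 2), but kelmor is never obtained.
zanmar would need kelmor and dalrun (Recipe 6), but kelmor is never obtained.
mirhex would need zanmar and nexcor (Recipe 7), but zanmar is never obtained.
sylkel would need zanmar and luntor (Recipe 4), but zanmar is never obtained.
kelmor would need mirhex (Recipe 3), but mirhex is never obtained.
None of the 5 are reached.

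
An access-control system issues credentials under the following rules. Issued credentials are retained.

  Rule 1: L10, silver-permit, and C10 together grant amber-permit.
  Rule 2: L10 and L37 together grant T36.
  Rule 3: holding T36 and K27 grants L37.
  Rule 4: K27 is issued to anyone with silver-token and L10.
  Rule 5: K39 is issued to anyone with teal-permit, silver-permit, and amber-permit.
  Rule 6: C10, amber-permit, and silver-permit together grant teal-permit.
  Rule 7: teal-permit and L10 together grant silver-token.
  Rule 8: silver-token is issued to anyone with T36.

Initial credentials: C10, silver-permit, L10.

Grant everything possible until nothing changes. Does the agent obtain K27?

Yes

Holding L10, silver-permit, and C10 grants amber-permit (Rule 1).
Holding C10, amber-permit, and silver-permit grants teal-permit (Rule 6).
Holding teal-permit and L10 grants silver-token (Rule 7).
Holding silver-token and L10 grants K27 (Rule 4).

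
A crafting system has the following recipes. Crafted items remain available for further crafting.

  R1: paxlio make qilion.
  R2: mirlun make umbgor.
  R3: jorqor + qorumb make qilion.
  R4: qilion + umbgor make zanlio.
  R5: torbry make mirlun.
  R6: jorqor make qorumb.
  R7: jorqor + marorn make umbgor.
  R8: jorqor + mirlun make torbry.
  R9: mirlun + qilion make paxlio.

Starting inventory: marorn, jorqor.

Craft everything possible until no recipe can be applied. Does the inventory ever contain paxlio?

paxlio would need mirlun and qilion (R9), but mirlun is never obtained.

No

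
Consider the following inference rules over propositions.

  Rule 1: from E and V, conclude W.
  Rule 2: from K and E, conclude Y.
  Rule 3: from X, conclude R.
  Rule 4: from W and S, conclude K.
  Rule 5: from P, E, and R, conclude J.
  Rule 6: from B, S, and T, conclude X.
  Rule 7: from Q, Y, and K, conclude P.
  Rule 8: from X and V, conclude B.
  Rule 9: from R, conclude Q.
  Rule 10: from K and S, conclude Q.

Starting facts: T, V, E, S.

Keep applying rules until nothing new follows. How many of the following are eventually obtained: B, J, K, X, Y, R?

2

E and V hold, so W follows (Rule 1).
From W and S, Rule 4 gives K.
K and E hold, so Y follows (Rule 2).
B would need X and V (Rule 8), but X is never established.
J would need P, E, and R (Rule 5), but R is never established.
K: reached.
X would need B, S, and T (Rule 6), but B is never established.
Y: reached.
R would need X (Rule 3), but X is never established.
Reached: K and Y — 2 of the 6.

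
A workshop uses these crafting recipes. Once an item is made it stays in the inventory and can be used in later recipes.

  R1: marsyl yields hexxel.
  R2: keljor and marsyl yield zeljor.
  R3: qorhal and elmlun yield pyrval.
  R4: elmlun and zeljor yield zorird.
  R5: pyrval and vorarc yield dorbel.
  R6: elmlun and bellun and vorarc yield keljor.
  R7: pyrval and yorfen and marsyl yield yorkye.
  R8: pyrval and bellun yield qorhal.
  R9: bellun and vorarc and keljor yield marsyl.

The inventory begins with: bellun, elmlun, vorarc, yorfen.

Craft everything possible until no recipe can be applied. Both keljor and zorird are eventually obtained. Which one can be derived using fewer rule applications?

keljor

keljor: Using R6, elmlun, bellun, and vorarc make keljor. [1 rule application]
zorird: elmlun and bellun and vorarc → keljor (R6). bellun and vorarc and keljor → marsyl (R9). keljor and marsyl → zeljor (R2). elmlun and zeljor → zorird (R4). [4 rule applications]
keljor needs fewer.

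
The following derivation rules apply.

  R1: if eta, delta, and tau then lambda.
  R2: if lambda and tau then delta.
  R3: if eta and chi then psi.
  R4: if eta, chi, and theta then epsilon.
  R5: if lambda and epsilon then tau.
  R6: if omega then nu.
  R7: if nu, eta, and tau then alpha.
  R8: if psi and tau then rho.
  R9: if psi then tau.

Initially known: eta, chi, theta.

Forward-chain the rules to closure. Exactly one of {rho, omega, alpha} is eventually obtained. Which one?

From eta and chi, R3 gives psi.
From psi, R9 gives tau.
From psi and tau, R8 gives rho.
alpha would need nu, eta, and tau (R7), but nu is never established. No rule produces omega, and it is not given.

rho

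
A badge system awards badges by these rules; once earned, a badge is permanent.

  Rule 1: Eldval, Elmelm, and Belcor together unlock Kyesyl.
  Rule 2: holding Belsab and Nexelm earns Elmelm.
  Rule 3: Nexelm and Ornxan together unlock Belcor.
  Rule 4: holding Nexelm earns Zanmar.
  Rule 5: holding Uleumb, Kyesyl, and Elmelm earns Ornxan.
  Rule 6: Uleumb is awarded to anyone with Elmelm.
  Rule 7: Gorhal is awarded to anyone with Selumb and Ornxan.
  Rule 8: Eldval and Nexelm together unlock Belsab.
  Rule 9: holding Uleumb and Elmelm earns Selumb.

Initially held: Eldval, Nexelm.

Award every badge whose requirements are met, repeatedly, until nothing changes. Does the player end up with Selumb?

Yes

With Eldval and Nexelm, Belsab is earned (Rule 8).
With Belsab and Nexelm, Elmelm is earned (Rule 2).
With Elmelm, Uleumb is earned (Rule 6).
With Uleumb and Elmelm, Selumb is earned (Rule 9).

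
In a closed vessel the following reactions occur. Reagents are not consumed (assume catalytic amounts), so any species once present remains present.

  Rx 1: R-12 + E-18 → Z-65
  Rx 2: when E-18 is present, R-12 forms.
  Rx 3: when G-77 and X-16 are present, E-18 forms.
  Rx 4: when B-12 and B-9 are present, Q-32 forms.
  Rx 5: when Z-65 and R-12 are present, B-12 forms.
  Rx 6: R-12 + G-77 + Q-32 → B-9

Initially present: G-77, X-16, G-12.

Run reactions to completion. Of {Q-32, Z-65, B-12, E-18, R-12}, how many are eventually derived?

G-77 and X-16 present → E-18 forms (Rx 3).
E-18 present → R-12 forms (Rx 2).
R-12 and E-18 present → Z-65 forms (Rx 1).
Z-65 and R-12 present → B-12 forms (Rx 5).
Q-32 would need B-12 and B-9 (Rx 4), but B-9 never forms.
Z-65: reached.
B-12: reached.
E-18: reached.
R-12: reached.
Reached: Z-65, B-12, E-18, and R-12 — 4 of the 5.

4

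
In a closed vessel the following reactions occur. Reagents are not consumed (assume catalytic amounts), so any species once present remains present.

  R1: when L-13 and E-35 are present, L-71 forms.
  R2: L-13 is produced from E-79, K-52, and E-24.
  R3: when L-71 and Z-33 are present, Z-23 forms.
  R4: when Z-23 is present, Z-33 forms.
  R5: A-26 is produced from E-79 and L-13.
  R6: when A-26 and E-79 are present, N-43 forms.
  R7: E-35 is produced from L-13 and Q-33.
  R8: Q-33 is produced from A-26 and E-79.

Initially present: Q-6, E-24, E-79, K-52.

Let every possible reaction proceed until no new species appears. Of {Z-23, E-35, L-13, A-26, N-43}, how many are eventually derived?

4

E-79, K-52, and E-24 present → L-13 forms (R2).
E-79 and L-13 present → A-26 forms (R5).
A-26 and E-79 present → Q-33 forms (R8).
A-26 and E-79 present → N-43 forms (R6).
L-13 and Q-33 present → E-35 forms (R7).
Z-23 would need L-71 and Z-33 (R3), but Z-33 never forms.
E-35: reached.
L-13: reached.
A-26: reached.
N-43: reached.
Reached: E-35, L-13, A-26, and N-43 — 4 of the 5.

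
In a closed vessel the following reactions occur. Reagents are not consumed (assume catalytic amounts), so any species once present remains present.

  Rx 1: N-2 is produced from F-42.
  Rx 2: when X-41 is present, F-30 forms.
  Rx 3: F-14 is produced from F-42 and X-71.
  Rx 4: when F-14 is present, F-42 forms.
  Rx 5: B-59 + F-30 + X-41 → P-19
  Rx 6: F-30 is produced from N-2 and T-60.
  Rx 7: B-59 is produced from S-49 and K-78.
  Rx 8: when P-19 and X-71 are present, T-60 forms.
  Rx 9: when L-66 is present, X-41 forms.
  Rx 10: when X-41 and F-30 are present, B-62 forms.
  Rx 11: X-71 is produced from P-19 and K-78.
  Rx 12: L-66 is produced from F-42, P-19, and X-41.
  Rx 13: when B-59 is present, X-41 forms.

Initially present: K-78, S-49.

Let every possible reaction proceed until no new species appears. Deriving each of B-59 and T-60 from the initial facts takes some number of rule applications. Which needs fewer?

B-59

B-59: S-49 and K-78 present → B-59 forms (Rx 7). [1 rule application]
T-60: S-49 and K-78 present → B-59 forms (Rx 7). B-59 present → X-41 forms (Rx 13). X-41 present → F-30 forms (Rx 2). B-59, F-30, and X-41 present → P-19 forms (Rx 5). P-19 and K-78 present → X-71 forms (Rx 11). P-19 and X-71 present → T-60 forms (Rx 8). [6 rule applications]
B-59 needs fewer.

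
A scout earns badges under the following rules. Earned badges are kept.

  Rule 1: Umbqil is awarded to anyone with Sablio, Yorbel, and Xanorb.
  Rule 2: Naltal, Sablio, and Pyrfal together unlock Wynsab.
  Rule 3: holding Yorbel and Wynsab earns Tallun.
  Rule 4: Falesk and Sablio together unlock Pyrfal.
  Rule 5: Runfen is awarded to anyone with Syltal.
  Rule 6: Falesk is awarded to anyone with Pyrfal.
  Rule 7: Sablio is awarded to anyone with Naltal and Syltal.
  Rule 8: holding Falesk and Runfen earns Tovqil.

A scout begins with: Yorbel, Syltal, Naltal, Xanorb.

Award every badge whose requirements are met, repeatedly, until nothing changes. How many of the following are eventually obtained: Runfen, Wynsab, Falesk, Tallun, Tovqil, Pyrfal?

With Syltal, Runfen is earned (Rule 5).
Runfen: reached.
Wynsab would need Naltal, Sablio, and Pyrfal (Rule 2), but Pyrfal is never earned.
Falesk would need Pyrfal (Rule 6), but Pyrfal is never earned.
Tallun would need Yorbel and Wynsab (Rule 3), but Wynsab is never earned.
Tovqil would need Falesk and Runfen (Rule 8), but Falesk is never earned.
Pyrfal would need Falesk and Sablio (Rule 4), but Falesk is never earned.
Reached: Runfen — 1 of the 6.

1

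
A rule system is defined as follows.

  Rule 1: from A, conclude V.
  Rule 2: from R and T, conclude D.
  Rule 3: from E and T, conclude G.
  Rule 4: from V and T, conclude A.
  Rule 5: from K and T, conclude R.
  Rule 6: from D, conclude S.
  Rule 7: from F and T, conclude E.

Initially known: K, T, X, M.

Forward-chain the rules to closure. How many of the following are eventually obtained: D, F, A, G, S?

K and T hold, so R follows (Rule 5).
From R and T, Rule 2 gives D.
D holds, so S follows (Rule 6).
D: reached.
No rule produces F, and it is not given.
A would need V and T (Rule 4), but V is never established.
G would need E and T (Rule 3), but E is never established.
S: reached.
Reached: D and S — 2 of the 5.

2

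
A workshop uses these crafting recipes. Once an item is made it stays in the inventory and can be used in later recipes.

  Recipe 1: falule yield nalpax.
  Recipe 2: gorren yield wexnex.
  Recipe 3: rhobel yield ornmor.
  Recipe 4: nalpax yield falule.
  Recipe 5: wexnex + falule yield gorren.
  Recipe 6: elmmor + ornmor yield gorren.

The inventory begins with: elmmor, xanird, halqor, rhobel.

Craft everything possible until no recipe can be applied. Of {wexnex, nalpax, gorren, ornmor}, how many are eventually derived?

3

Using Recipe 3, rhobel makes ornmor.
elmmor + ornmor → gorren (Recipe 6).
gorren → wexnex (Recipe 2).
wexnex: reached.
nalpax would need falule (Recipe 1), but falule is never obtained.
gorren: reached.
ornmor: reached.
Reached: wexnex, gorren, and ornmor — 3 of the 4.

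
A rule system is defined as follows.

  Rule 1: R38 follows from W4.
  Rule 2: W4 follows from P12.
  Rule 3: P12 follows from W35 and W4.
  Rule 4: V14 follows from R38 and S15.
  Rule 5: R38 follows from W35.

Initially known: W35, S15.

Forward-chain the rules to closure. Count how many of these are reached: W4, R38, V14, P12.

2

From W35, Rule 5 gives R38.
From R38 and S15, Rule 4 gives V14.
W4 would need P12 (Rule 2), but P12 is never established.
R38: reached.
V14: reached.
P12 would need W35 and W4 (Rule 3), but W4 is never established.
Reached: R38 and V14 — 2 of the 4.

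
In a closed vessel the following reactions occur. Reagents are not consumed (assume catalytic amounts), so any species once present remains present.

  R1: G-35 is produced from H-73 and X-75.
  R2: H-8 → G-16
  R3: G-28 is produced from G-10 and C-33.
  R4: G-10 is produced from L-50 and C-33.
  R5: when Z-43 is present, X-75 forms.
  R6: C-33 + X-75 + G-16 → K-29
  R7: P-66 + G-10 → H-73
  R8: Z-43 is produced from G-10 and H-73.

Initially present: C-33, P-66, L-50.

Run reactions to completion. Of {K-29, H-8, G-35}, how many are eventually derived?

1

L-50 and C-33 present → G-10 forms (R4).
P-66 and G-10 present → H-73 forms (R7).
G-10 and H-73 present → Z-43 forms (R8).
Z-43 present → X-75 forms (R5).
H-73 and X-75 present → G-35 forms (R1).
K-29 would need C-33, X-75, and G-16 (R6), but G-16 never forms.
No rule produces H-8, and it is not given.
G-35: reached.
Reached: G-35 — 1 of the 3.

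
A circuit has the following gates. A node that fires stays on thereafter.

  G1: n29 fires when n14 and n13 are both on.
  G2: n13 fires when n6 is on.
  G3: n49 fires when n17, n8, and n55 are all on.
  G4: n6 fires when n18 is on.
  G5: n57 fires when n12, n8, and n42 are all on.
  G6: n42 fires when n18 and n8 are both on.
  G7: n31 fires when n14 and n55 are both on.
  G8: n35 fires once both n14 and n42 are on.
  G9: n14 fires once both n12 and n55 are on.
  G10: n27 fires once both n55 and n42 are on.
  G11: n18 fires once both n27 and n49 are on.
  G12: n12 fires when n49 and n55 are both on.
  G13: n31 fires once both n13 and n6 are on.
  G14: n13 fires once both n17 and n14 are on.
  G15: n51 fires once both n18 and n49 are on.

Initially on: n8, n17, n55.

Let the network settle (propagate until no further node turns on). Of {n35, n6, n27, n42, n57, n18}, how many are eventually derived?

n35 would need n14 and n42 (G8), but n42 never turns on.
n6 would need n18 (G4), but n18 never turns on.
n27 would need n55 and n42 (G10), but n42 never turns on.
n42 would need n18 and n8 (G6), but n18 never turns on.
n57 would need n12, n8, and n42 (G5), but n42 never turns on.
n18 would need n27 and n49 (G11), but n27 never turns on.
None of the 6 are reached.

0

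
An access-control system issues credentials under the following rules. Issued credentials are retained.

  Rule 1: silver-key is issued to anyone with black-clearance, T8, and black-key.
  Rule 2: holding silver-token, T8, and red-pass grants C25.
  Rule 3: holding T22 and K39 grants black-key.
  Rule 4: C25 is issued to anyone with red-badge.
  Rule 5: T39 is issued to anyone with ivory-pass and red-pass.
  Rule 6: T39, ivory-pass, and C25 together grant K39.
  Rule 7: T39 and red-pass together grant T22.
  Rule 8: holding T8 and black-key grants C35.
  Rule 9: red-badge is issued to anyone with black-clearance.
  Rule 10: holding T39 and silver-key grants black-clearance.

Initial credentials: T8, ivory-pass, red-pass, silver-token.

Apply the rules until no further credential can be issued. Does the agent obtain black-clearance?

No

black-clearance would need T39 and silver-key (Rule 10), but silver-key is never granted.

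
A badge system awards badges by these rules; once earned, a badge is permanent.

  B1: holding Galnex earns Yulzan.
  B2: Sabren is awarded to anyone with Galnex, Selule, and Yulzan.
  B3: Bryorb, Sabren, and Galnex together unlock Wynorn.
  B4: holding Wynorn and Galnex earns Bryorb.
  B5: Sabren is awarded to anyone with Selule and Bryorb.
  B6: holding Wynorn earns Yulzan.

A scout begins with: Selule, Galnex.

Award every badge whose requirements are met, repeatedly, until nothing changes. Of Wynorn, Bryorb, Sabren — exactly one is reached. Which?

With Galnex, Yulzan is earned (B1).
With Galnex, Selule, and Yulzan, Sabren is earned (B2).
Wynorn would need Bryorb, Sabren, and Galnex (B3), but Bryorb is never earned. Bryorb would need Wynorn and Galnex (B4), but Wynorn is never earned.

Sabren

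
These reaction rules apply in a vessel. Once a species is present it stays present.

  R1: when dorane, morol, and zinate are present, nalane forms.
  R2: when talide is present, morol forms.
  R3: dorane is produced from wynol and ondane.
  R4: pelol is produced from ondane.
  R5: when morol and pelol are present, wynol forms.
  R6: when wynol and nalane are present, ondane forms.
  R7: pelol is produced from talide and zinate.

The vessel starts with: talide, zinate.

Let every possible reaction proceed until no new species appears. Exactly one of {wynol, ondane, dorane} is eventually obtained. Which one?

talide and zinate present → pelol forms (R7).
talide present → morol forms (R2).
morol and pelol present → wynol forms (R5).
dorane would need wynol and ondane (R3), but ondane never forms. ondane would need wynol and nalane (R6), but nalane never forms.

wynol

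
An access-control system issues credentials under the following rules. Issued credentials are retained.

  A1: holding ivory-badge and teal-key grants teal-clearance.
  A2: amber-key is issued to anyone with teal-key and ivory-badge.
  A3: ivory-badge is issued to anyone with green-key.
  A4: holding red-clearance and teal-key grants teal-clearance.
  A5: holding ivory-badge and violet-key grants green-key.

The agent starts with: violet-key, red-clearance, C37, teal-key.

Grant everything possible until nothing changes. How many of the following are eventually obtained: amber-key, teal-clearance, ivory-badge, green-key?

Holding red-clearance and teal-key grants teal-clearance (A4).
amber-key would need teal-key and ivory-badge (A2), but ivory-badge is never granted.
teal-clearance: reached.
ivory-badge would need green-key (A3), but green-key is never granted.
green-key would need ivory-badge and violet-key (A5), but ivory-badge is never granted.
Reached: teal-clearance — 1 of the 4.

1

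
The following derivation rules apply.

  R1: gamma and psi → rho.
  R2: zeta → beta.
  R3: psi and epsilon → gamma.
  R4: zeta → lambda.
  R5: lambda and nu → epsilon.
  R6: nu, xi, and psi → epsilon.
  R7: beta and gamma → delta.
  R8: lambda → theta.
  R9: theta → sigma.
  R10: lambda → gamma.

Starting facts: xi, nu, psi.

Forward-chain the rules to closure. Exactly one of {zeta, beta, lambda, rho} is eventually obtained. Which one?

rho

nu, xi, and psi hold, so epsilon follows (R6).
psi and epsilon hold, so gamma follows (R3).
gamma and psi hold, so rho follows (R1).
beta would need zeta (R2), but zeta is never established. lambda would need zeta (R4), but zeta is never established. No rule produces zeta, and it is not given.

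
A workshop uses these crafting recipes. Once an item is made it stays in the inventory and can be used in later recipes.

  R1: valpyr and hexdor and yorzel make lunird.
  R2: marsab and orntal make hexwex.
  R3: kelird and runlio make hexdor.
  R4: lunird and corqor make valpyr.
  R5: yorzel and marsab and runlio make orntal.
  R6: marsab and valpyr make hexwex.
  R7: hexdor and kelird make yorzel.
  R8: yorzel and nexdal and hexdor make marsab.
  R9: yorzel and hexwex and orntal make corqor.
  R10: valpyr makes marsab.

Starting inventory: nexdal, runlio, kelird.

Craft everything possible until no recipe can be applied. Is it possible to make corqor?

Using R3, kelird and runlio make hexdor.
hexdor and kelird → yorzel (R7).
Using R8, yorzel, nexdal, and hexdor make marsab.
Using R5, yorzel, marsab, and runlio make orntal.
marsab and orntal → hexwex (R2).
yorzel and hexwex and orntal → corqor (R9).

Yes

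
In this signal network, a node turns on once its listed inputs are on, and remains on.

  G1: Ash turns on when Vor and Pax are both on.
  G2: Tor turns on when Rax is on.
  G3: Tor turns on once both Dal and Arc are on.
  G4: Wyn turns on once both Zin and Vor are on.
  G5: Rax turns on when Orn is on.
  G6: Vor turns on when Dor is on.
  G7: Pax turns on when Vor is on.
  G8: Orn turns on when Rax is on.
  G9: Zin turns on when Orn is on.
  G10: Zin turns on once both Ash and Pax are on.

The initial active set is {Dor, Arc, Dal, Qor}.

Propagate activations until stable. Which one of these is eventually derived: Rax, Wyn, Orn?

Wyn

Dor is on, so Vor turns on (G6).
G7: Vor on → Pax on.
G1: Vor and Pax on → Ash on.
Ash and Pax are on, so Zin turns on (G10).
G4: Zin and Vor on → Wyn on.
Orn would need Rax (G8), but Rax never turns on. Rax would need Orn (G5), but Orn never turns on.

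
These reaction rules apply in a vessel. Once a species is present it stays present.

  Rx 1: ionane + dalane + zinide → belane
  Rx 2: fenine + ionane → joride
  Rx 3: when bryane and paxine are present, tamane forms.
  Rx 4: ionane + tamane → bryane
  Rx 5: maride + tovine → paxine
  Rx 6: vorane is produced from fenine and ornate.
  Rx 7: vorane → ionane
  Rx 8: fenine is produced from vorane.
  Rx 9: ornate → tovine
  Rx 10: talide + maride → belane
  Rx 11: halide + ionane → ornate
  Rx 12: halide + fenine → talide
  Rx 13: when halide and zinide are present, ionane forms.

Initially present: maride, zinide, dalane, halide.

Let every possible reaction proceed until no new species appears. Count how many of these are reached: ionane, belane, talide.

halide and zinide present → ionane forms (Rx 13).
ionane, dalane, and zinide present → belane forms (Rx 1).
ionane: reached.
belane: reached.
talide would need halide and fenine (Rx 12), but fenine never forms.
Reached: ionane and belane — 2 of the 3.

2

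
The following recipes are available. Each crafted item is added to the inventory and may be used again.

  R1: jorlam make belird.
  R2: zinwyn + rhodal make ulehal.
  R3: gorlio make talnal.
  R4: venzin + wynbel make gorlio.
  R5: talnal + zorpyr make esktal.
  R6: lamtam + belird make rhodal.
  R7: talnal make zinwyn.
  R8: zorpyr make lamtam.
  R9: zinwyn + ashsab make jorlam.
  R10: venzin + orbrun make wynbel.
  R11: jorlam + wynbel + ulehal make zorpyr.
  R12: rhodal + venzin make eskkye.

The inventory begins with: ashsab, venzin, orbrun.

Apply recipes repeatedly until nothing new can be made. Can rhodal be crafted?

No

rhodal would need lamtam and belird (R6), but lamtam is never obtained.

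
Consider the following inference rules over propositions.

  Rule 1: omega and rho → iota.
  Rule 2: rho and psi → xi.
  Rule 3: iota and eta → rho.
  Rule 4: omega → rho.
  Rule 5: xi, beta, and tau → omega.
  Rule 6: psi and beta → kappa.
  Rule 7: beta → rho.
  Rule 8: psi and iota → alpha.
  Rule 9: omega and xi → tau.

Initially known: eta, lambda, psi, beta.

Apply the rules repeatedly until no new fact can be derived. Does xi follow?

From beta, Rule 7 gives rho.
rho and psi hold, so xi follows (Rule 2).

Yes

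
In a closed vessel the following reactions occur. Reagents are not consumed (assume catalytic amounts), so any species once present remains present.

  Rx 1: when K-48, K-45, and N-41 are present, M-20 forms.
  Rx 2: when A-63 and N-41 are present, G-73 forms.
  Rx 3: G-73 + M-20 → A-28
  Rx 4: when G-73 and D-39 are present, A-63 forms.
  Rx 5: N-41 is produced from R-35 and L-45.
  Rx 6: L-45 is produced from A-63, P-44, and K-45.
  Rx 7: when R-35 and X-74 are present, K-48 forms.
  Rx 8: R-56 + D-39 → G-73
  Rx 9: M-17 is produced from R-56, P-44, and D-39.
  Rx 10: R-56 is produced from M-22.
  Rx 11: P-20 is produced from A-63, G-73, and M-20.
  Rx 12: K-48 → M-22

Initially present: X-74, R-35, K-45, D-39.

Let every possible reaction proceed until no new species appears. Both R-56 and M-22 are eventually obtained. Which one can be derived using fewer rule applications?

M-22

M-22: R-35 and X-74 present → K-48 forms (Rx 7). K-48 present → M-22 forms (Rx 12). [2 rule applications]
R-56: R-35 and X-74 present → K-48 forms (Rx 7). K-48 present → M-22 forms (Rx 12). M-22 present → R-56 forms (Rx 10). [3 rule applications]
M-22 needs fewer.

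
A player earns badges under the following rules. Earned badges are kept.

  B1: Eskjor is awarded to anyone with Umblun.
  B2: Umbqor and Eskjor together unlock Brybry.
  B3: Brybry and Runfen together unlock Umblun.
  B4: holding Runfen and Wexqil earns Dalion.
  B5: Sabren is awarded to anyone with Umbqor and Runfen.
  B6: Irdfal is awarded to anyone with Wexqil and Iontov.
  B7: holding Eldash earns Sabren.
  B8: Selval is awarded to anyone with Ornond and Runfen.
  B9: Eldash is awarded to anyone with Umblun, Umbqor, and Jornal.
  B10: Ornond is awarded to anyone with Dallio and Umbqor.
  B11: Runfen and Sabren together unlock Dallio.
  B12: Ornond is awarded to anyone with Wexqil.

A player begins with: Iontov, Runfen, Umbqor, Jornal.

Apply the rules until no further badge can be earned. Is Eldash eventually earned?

Eldash would need Umblun, Umbqor, and Jornal (B9), but Umblun is never earned.

No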